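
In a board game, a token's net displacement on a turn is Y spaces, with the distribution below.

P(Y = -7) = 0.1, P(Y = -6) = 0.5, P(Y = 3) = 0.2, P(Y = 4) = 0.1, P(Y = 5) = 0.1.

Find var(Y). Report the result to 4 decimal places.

E[Y] = (-7)(0.1) + (-6)(0.5) + (3)(0.2) + (4)(0.1) + (5)(0.1) = -2.2
E[Y²] = (-7)²(0.1) + (-6)²(0.5) + (3)²(0.2) + (4)²(0.1) + (5)²(0.1) = 28.8
var(Y) = E[Y²] − (E[Y])² = 28.8 − (-2.2)² = 23.96

23.9600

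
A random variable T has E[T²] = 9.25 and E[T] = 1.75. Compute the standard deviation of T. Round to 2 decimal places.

2.49

var(T) = 9.25 − (1.75)² = 6.1875
SD(T) = √6.1875 ≈ 2.49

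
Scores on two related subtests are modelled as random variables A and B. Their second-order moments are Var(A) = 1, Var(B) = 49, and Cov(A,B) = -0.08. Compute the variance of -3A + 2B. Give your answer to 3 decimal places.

205.960

Var(-3A + 2B) = (-3)²·Var(A) + (2)²·Var(B) + 2·(-3)·(2)·Cov(A,B)
= 9·1 + 4·49 + -12·-0.08 = 205.96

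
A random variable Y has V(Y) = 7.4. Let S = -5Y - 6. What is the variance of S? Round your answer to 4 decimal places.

V(-5Y - 6) = (-5)²·V(Y) = 25·7.4 = 185

185.0000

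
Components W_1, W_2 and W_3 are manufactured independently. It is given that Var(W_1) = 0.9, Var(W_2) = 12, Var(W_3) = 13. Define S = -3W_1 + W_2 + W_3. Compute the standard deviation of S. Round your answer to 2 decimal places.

By independence, Var(S) = (-3)²Var(W_1) + (1)²Var(W_2) + (1)²Var(W_3)
= (-3)²·0.9 + (1)²·12 + (1)²·13 = 33.1
sd(S) = √33.1 ≈ 5.75

5.75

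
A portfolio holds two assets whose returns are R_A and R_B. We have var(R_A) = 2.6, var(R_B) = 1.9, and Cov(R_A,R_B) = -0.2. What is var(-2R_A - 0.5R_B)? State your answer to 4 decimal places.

var(-2R_A - 0.5R_B) = (-2)²·var(R_A) + (-0.5)²·var(R_B) + 2·(-2)·(-0.5)·Cov(R_A,R_B)
= 4·2.6 + 0.25·1.9 + 2·-0.2 = 10.475

10.4750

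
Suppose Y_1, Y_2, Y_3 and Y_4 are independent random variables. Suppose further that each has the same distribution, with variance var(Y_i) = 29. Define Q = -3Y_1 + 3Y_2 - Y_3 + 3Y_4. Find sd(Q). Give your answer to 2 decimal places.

28.50

By independence, var(Q) = (-3)²var(Y_1) + (3)²var(Y_2) + (-1)²var(Y_3) + (3)²var(Y_4)
= (-3)²·29 + (3)²·29 + (-1)²·29 + (3)²·29 = 812
sd(Q) = √812 ≈ 28.50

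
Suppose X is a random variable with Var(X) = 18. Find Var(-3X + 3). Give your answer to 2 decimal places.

Var(-3X + 3) = (-3)²·Var(X) = 9·18 = 162

162.00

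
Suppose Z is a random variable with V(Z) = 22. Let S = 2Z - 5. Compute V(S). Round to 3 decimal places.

88.000

V(2Z - 5) = (2)²·V(Z) = 4·22 = 88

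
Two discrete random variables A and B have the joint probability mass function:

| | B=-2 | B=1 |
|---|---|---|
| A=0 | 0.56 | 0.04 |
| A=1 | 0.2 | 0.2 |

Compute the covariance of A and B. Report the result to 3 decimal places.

0.312

E[A] = 0.4,  E[B] = -1.28
E[AB] = -0.2
Cov(A,B) = E[AB] − E[A]E[B] = -0.2 − (0.4)(-1.28) = 0.312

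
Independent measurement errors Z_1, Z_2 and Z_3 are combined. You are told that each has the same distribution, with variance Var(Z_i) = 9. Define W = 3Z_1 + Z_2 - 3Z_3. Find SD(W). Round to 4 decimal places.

By independence, Var(W) = (3)²Var(Z_1) + (1)²Var(Z_2) + (-3)²Var(Z_3)
= (3)²·9 + (1)²·9 + (-3)²·9 = 171
SD(W) = √171 ≈ 13.0767

13.0767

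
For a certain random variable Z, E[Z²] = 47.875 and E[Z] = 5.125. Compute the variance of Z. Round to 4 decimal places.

Var(Z) = 47.875 − (5.125)² = 21.609375

21.6094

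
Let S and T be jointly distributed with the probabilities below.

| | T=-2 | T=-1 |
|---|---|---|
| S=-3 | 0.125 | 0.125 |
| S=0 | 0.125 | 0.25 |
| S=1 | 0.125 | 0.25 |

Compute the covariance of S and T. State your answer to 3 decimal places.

0.109

E[S] = -0.375,  E[T] = -1.375
E[ST] = 0.625
Cov(S,T) = E[ST] − E[S]E[T] = 0.625 − (-0.375)(-1.375) = 0.109375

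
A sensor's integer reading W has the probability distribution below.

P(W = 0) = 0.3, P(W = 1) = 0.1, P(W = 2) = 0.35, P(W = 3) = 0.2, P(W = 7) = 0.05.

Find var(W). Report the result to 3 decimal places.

E[W] = (0)(0.3) + (1)(0.1) + (2)(0.35) + (3)(0.2) + (7)(0.05) = 1.75
E[W²] = (0)²(0.3) + (1)²(0.1) + (2)²(0.35) + (3)²(0.2) + (7)²(0.05) = 5.75
var(W) = E[W²] − (E[W])² = 5.75 − (1.75)² = 2.6875

2.688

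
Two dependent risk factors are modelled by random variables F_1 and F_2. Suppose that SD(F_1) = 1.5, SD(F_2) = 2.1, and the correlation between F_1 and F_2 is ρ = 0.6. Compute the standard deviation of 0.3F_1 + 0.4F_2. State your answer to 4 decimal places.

1.1669

Var(F_1) = (1.5)² = 2.25;  Var(F_2) = (2.1)² = 4.41
Cov(F_1,F_2) = ρ·SD(F_1)·SD(F_2) = 0.6·1.5·2.1 = 1.89
Var(0.3F_1 + 0.4F_2) = (0.3)²·Var(F_1) + (0.4)²·Var(F_2) + 2·(0.3)·(0.4)·Cov(F_1,F_2)
= 0.09·2.25 + 0.16·4.41 + 0.24·1.89 = 1.3617
SD(0.3F_1 + 0.4F_2) = √1.3617 ≈ 1.1669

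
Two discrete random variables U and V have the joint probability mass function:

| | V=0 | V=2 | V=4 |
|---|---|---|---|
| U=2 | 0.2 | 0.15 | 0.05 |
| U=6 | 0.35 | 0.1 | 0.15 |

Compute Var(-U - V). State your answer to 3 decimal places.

6.510

E[U] = 4.4,  E[V] = 1.3,  E[UV] = 5.8
Var(U) = 23.2 − (4.4)² = 3.84;  Var(V) = 4.2 − (1.3)² = 2.51
cov(U,V) = 5.8 − (4.4)(1.3) = 0.08
Var(-U - V) = (-1)²·3.84 + (-1)²·2.51 + 2·(-1)·(-1)·0.08 = 6.51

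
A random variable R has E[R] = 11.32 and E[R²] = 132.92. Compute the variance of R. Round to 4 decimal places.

var(R) = 132.92 − (11.32)² = 4.7776

4.7776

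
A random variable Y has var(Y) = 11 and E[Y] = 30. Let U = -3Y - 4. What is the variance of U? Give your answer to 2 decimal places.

var(-3Y - 4) = (-3)²·var(Y) = 9·11 = 99

99.00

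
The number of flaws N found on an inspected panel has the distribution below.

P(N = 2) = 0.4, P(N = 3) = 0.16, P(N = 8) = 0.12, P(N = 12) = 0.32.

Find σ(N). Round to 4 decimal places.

E[N] = (2)(0.4) + (3)(0.16) + (8)(0.12) + (12)(0.32) = 6.08
E[N²] = (2)²(0.4) + (3)²(0.16) + (8)²(0.12) + (12)²(0.32) = 56.8
V(N) = E[N²] − (E[N])² = 56.8 − (6.08)² = 19.8336
σ(N) = √19.8336 ≈ 4.4535

4.4535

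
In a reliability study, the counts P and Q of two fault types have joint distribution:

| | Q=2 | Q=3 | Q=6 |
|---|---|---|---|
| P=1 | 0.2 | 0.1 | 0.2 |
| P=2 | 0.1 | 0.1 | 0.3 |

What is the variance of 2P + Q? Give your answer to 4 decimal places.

5.1600

E[P] = 1.5,  E[Q] = 4.2,  E[PQ] = 6.5
Var(P) = 2.5 − (1.5)² = 0.25;  Var(Q) = 21 − (4.2)² = 3.36
cov(P,Q) = 6.5 − (1.5)(4.2) = 0.2
Var(2P + Q) = (2)²·0.25 + (1)²·3.36 + 2·(2)·(1)·0.2 = 5.16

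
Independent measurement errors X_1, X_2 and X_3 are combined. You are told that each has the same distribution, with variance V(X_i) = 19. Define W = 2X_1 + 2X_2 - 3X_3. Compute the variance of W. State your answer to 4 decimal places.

By independence, V(W) = (2)²V(X_1) + (2)²V(X_2) + (-3)²V(X_3)
= (2)²·19 + (2)²·19 + (-3)²·19 = 323

323.0000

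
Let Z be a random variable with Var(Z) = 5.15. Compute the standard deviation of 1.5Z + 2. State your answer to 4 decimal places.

3.4040

Var(1.5Z + 2) = (1.5)²·5.15 = 11.5875
SD(1.5Z + 2) = √11.5875 ≈ 3.4040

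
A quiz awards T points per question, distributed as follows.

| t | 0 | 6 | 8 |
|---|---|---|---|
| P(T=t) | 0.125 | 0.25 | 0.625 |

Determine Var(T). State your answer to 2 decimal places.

E[T] = (0)(0.125) + (6)(0.25) + (8)(0.625) = 6.5
E[T²] = (0)²(0.125) + (6)²(0.25) + (8)²(0.625) = 49
Var(T) = E[T²] − (E[T])² = 49 − (6.5)² = 6.75

6.75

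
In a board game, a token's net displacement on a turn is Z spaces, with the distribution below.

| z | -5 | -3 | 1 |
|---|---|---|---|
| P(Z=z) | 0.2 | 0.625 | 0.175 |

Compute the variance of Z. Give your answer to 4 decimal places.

E[Z] = (-5)(0.2) + (-3)(0.625) + (1)(0.175) = -2.7
E[Z²] = (-5)²(0.2) + (-3)²(0.625) + (1)²(0.175) = 10.8
V(Z) = E[Z²] − (E[Z])² = 10.8 − (-2.7)² = 3.51

3.5100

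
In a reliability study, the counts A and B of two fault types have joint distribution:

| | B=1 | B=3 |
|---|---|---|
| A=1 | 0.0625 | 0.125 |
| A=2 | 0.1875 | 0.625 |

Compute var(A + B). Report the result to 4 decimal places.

0.9648

E[A] = 1.8125,  E[B] = 2.5,  E[AB] = 4.5625
var(A) = 3.4375 − (1.8125)² = 0.15234375;  var(B) = 7 − (2.5)² = 0.75
Cov(A,B) = 4.5625 − (1.8125)(2.5) = 0.03125
var(A + B) = (1)²·0.15234375 + (1)²·0.75 + 2·(1)·(1)·0.03125 = 0.96484375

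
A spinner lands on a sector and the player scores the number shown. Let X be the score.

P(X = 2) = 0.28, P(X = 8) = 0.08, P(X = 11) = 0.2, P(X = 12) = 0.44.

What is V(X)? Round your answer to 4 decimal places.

18.4576

E[X] = (2)(0.28) + (8)(0.08) + (11)(0.2) + (12)(0.44) = 8.68
E[X²] = (2)²(0.28) + (8)²(0.08) + (11)²(0.2) + (12)²(0.44) = 93.8
V(X) = E[X²] − (E[X])² = 93.8 − (8.68)² = 18.4576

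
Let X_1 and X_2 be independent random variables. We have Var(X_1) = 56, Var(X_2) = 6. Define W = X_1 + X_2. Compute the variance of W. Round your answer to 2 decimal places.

62.00

By independence, Var(W) = (1)²Var(X_1) + (1)²Var(X_2)
= (1)²·56 + (1)²·6 = 62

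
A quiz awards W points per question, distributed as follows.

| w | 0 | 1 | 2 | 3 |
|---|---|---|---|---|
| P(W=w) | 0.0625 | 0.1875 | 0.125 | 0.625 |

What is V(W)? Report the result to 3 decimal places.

0.965

E[W] = (0)(0.0625) + (1)(0.1875) + (2)(0.125) + (3)(0.625) = 2.3125
E[W²] = (0)²(0.0625) + (1)²(0.1875) + (2)²(0.125) + (3)²(0.625) = 6.3125
V(W) = E[W²] − (E[W])² = 6.3125 − (2.3125)² = 0.96484375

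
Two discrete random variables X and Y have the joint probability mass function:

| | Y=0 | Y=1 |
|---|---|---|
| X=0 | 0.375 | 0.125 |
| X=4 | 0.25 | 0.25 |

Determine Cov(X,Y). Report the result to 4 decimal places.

0.2500

E[X] = 2,  E[Y] = 0.375
E[XY] = 1
Cov(X,Y) = E[XY] − E[X]E[Y] = 1 − (2)(0.375) = 0.25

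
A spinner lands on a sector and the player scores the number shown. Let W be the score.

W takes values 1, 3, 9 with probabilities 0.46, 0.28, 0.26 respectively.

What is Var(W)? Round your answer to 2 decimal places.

E[W] = (1)(0.46) + (3)(0.28) + (9)(0.26) = 3.64
E[W²] = (1)²(0.46) + (3)²(0.28) + (9)²(0.26) = 24.04
Var(W) = E[W²] − (E[W])² = 24.04 − (3.64)² = 10.7904

10.79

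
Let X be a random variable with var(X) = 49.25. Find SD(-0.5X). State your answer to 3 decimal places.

3.509

var(-0.5X) = (-0.5)²·49.25 = 12.3125
SD(-0.5X) = √12.3125 ≈ 3.509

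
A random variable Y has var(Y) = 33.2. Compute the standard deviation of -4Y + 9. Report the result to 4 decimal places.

23.0478

var(-4Y + 9) = (-4)²·33.2 = 531.2
SD(-4Y + 9) = √531.2 ≈ 23.0478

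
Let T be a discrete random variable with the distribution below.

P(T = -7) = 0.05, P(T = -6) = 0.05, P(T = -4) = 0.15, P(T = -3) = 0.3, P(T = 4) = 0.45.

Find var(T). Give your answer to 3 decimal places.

16.428

E[T] = (-7)(0.05) + (-6)(0.05) + (-4)(0.15) + (-3)(0.3) + (4)(0.45) = -0.35
E[T²] = (-7)²(0.05) + (-6)²(0.05) + (-4)²(0.15) + (-3)²(0.3) + (4)²(0.45) = 16.55
var(T) = E[T²] − (E[T])² = 16.55 − (-0.35)² = 16.4275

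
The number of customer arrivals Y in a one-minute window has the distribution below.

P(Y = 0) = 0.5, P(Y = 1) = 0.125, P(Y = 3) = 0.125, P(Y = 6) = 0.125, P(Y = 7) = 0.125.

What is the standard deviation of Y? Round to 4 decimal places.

E[Y] = (0)(0.5) + (1)(0.125) + (3)(0.125) + (6)(0.125) + (7)(0.125) = 2.125
E[Y²] = (0)²(0.5) + (1)²(0.125) + (3)²(0.125) + (6)²(0.125) + (7)²(0.125) = 11.875
Var(Y) = E[Y²] − (E[Y])² = 11.875 − (2.125)² = 7.359375
sd(Y) = √7.359375 ≈ 2.7128

2.7128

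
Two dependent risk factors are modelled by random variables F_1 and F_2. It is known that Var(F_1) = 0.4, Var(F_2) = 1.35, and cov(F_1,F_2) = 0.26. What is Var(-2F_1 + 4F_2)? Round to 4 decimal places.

Var(-2F_1 + 4F_2) = (-2)²·Var(F_1) + (4)²·Var(F_2) + 2·(-2)·(4)·cov(F_1,F_2)
= 4·0.4 + 16·1.35 + -16·0.26 = 19.04

19.0400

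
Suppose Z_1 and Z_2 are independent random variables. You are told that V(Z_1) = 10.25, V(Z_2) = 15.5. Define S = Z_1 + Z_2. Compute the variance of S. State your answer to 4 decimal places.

25.7500

By independence, V(S) = (1)²V(Z_1) + (1)²V(Z_2)
= (1)²·10.25 + (1)²·15.5 = 25.75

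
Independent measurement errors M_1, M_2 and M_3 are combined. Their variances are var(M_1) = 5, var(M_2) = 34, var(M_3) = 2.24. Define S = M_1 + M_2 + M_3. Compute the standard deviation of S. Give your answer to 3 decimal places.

By independence, var(S) = (1)²var(M_1) + (1)²var(M_2) + (1)²var(M_3)
= (1)²·5 + (1)²·34 + (1)²·2.24 = 41.24
SD(S) = √41.24 ≈ 6.422

6.422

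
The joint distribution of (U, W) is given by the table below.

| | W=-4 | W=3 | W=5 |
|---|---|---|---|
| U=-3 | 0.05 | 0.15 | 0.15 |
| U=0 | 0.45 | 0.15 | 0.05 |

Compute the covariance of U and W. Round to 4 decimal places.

E[U] = -1.05,  E[W] = -0.1
E[UW] = -3
Cov(U,W) = E[UW] − E[U]E[W] = -3 − (-1.05)(-0.1) = -3.105

-3.1050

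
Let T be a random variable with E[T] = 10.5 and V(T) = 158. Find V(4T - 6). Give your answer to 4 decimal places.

2528.0000

V(4T - 6) = (4)²·V(T) = 16·158 = 2528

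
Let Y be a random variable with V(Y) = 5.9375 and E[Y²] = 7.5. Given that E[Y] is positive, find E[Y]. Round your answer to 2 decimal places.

1.25

(E[Y])² = E[Y²] − V(Y) = 7.5 − 5.9375 = 1.5625
E[Y] = √1.5625 = 1.25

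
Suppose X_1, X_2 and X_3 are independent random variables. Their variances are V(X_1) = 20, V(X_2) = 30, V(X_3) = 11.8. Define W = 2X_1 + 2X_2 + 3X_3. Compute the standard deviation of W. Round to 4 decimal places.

17.4986

By independence, V(W) = (2)²V(X_1) + (2)²V(X_2) + (3)²V(X_3)
= (2)²·20 + (2)²·30 + (3)²·11.8 = 306.2
SD(W) = √306.2 ≈ 17.4986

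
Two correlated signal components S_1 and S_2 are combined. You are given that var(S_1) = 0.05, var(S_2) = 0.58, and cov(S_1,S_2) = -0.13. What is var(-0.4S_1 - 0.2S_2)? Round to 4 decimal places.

0.0104

var(-0.4S_1 - 0.2S_2) = (-0.4)²·var(S_1) + (-0.2)²·var(S_2) + 2·(-0.4)·(-0.2)·cov(S_1,S_2)
= 0.16·0.05 + 0.04·0.58 + 0.16·-0.13 = 0.0104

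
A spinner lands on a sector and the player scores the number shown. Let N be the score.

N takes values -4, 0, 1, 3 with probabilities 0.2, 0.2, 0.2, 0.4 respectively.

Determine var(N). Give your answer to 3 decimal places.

E[N] = (-4)(0.2) + (0)(0.2) + (1)(0.2) + (3)(0.4) = 0.6
E[N²] = (-4)²(0.2) + (0)²(0.2) + (1)²(0.2) + (3)²(0.4) = 7
var(N) = E[N²] − (E[N])² = 7 − (0.6)² = 6.64

6.640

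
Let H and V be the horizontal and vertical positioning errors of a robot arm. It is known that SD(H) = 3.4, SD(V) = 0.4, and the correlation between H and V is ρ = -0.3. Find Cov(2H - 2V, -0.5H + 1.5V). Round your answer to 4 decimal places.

-13.6720

var(H) = (3.4)² = 11.56;  var(V) = (0.4)² = 0.16
Cov(H,V) = ρ·SD(H)·SD(V) = -0.3·3.4·0.4 = -0.408
Cov(2H - 2V, -0.5H + 1.5V) = (2)(-0.5)var(H) + (-2)(1.5)var(V) + [(2)(1.5) + (-2)(-0.5)]Cov(H,V)
= -1·11.56 + -3·0.16 + 4·-0.408 = -13.672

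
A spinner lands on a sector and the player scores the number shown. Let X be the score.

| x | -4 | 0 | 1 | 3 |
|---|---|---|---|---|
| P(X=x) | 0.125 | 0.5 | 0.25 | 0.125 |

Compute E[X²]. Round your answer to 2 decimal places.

E[X²] = (-4)²(0.125) + (0)²(0.5) + (1)²(0.25) + (3)²(0.125) = 3.375

3.38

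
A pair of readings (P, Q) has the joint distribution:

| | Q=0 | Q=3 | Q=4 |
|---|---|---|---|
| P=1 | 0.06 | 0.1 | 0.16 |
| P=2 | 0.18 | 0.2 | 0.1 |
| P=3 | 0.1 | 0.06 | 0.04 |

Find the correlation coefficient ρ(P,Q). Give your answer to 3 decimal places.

-0.272

E[P] = 1.88,  E[Q] = 2.28
E[PQ] = 3.96
Cov(P,Q) = E[PQ] − E[P]E[Q] = 3.96 − (1.88)(2.28) = -0.3264
var(P) = 0.5056,  var(Q) = 2.8416
ρ = -0.3264 / √(0.5056·2.8416) ≈ -0.272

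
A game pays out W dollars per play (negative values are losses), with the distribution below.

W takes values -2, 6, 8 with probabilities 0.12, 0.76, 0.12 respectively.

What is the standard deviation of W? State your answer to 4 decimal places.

E[W] = (-2)(0.12) + (6)(0.76) + (8)(0.12) = 5.28
E[W²] = (-2)²(0.12) + (6)²(0.76) + (8)²(0.12) = 35.52
var(W) = E[W²] − (E[W])² = 35.52 − (5.28)² = 7.6416
σ(W) = √7.6416 ≈ 2.7643

2.7643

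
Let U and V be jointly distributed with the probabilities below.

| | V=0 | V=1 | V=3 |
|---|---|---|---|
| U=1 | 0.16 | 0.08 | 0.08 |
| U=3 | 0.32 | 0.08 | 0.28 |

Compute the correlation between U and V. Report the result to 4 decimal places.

E[U] = 2.36,  E[V] = 1.24
E[UV] = 3.08
Cov(U,V) = E[UV] − E[U]E[V] = 3.08 − (2.36)(1.24) = 0.1536
var(U) = 0.8704,  var(V) = 1.8624
ρ = 0.1536 / √(0.8704·1.8624) ≈ 0.1206

0.1206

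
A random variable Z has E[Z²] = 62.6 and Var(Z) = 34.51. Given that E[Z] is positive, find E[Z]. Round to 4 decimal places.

5.3000

(E[Z])² = E[Z²] − Var(Z) = 62.6 − 34.51 = 28.09
E[Z] = √28.09 = 5.3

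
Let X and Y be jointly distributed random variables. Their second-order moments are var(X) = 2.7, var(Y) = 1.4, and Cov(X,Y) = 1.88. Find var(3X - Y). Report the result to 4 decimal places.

14.4200

var(3X - Y) = (3)²·var(X) + (-1)²·var(Y) + 2·(3)·(-1)·Cov(X,Y)
= 9·2.7 + 1·1.4 + -6·1.88 = 14.42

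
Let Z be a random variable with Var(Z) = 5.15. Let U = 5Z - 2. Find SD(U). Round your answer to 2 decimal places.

11.35

Var(5Z - 2) = (5)²·5.15 = 128.75
SD(U) = √128.75 ≈ 11.35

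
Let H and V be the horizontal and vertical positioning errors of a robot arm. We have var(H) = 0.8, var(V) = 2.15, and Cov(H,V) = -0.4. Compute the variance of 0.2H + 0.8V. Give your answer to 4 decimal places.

1.2800

var(0.2H + 0.8V) = (0.2)²·var(H) + (0.8)²·var(V) + 2·(0.2)·(0.8)·Cov(H,V)
= 0.04·0.8 + 0.64·2.15 + 0.32·-0.4 = 1.28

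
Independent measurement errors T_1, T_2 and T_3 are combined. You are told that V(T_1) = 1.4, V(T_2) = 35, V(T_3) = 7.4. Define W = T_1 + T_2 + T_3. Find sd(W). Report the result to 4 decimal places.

6.6182

By independence, V(W) = (1)²V(T_1) + (1)²V(T_2) + (1)²V(T_3)
= (1)²·1.4 + (1)²·35 + (1)²·7.4 = 43.8
sd(W) = √43.8 ≈ 6.6182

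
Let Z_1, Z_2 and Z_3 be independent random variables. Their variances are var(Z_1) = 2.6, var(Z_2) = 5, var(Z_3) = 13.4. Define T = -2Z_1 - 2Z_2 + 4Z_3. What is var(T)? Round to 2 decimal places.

By independence, var(T) = (-2)²var(Z_1) + (-2)²var(Z_2) + (4)²var(Z_3)
= (-2)²·2.6 + (-2)²·5 + (4)²·13.4 = 244.8

244.80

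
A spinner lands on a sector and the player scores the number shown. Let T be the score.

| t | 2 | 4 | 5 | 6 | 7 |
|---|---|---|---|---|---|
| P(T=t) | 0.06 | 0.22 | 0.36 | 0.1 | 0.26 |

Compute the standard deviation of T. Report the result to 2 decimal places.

1.36

E[T] = (2)(0.06) + (4)(0.22) + (5)(0.36) + (6)(0.1) + (7)(0.26) = 5.22
E[T²] = (2)²(0.06) + (4)²(0.22) + (5)²(0.36) + (6)²(0.1) + (7)²(0.26) = 29.1
V(T) = E[T²] − (E[T])² = 29.1 − (5.22)² = 1.8516
sd(T) = √1.8516 ≈ 1.36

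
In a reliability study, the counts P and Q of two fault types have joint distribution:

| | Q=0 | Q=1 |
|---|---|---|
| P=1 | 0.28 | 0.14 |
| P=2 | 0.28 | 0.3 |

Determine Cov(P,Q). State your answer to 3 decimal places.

E[P] = 1.58,  E[Q] = 0.44
E[PQ] = 0.74
Cov(P,Q) = E[PQ] − E[P]E[Q] = 0.74 − (1.58)(0.44) = 0.0448

0.045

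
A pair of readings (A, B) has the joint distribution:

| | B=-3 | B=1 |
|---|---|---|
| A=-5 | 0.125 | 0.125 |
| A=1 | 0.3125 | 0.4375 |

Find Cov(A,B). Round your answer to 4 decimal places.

E[A] = -0.5,  E[B] = -0.75
E[AB] = 0.75
Cov(A,B) = E[AB] − E[A]E[B] = 0.75 − (-0.5)(-0.75) = 0.375

0.3750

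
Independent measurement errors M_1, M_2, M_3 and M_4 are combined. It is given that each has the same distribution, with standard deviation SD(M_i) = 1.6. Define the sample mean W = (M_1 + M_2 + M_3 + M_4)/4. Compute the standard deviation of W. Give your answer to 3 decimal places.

0.800

V(M_i) = (1.6)² = 2.56
By independence, V(W) = (0.25)²V(M_1) + (0.25)²V(M_2) + (0.25)²V(M_3) + (0.25)²V(M_4)
= (0.25)²·2.56 + (0.25)²·2.56 + (0.25)²·2.56 + (0.25)²·2.56 = 0.64
SD(W) = √0.64 ≈ 0.800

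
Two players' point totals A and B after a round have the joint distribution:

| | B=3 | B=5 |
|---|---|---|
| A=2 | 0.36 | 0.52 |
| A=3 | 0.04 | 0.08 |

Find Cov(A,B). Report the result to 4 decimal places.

0.0160

E[A] = 2.12,  E[B] = 4.2
E[AB] = 8.92
Cov(A,B) = E[AB] − E[A]E[B] = 8.92 − (2.12)(4.2) = 0.016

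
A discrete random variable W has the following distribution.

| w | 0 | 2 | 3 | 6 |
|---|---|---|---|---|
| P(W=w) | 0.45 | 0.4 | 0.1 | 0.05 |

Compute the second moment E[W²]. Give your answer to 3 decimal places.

4.300

E[W²] = (0)²(0.45) + (2)²(0.4) + (3)²(0.1) + (6)²(0.05) = 4.3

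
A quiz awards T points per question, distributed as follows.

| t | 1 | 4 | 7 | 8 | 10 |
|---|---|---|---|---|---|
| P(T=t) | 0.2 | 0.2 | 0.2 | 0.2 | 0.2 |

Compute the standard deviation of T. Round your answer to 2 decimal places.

E[T] = (1)(0.2) + (4)(0.2) + (7)(0.2) + (8)(0.2) + (10)(0.2) = 6
E[T²] = (1)²(0.2) + (4)²(0.2) + (7)²(0.2) + (8)²(0.2) + (10)²(0.2) = 46
Var(T) = E[T²] − (E[T])² = 46 − (6)² = 10
sd(T) = √10 ≈ 3.16

3.16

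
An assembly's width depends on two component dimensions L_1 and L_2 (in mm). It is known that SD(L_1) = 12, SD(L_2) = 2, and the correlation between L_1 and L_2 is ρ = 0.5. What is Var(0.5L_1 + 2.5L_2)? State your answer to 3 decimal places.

Var(L_1) = (12)² = 144;  Var(L_2) = (2)² = 4
cov(L_1,L_2) = ρ·SD(L_1)·SD(L_2) = 0.5·12·2 = 12
Var(0.5L_1 + 2.5L_2) = (0.5)²·Var(L_1) + (2.5)²·Var(L_2) + 2·(0.5)·(2.5)·cov(L_1,L_2)
= 0.25·144 + 6.25·4 + 2.5·12 = 91

91.000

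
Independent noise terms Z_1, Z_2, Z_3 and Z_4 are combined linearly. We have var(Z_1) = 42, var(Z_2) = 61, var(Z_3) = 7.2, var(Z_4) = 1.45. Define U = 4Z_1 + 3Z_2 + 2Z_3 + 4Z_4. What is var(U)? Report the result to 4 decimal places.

1273.0000

By independence, var(U) = (4)²var(Z_1) + (3)²var(Z_2) + (2)²var(Z_3) + (4)²var(Z_4)
= (4)²·42 + (3)²·61 + (2)²·7.2 + (4)²·1.45 = 1273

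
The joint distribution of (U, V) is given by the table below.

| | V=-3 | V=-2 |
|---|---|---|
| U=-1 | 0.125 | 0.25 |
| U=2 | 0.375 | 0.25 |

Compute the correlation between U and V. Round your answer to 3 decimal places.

-0.258

E[U] = 0.875,  E[V] = -2.5
E[UV] = -2.375
cov(U,V) = E[UV] − E[U]E[V] = -2.375 − (0.875)(-2.5) = -0.1875
var(U) = 2.109375,  var(V) = 0.25
ρ = -0.1875 / √(2.109375·0.25) ≈ -0.258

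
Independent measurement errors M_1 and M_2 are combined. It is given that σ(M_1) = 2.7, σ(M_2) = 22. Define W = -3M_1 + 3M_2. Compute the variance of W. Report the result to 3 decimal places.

4421.610

Var(M_1) = 7.29, Var(M_2) = 484
By independence, Var(W) = (-3)²Var(M_1) + (3)²Var(M_2)
= (-3)²·7.29 + (3)²·484 = 4421.61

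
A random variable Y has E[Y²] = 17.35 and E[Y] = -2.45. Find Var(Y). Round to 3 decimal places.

11.348

Var(Y) = 17.35 − (-2.45)² = 11.3475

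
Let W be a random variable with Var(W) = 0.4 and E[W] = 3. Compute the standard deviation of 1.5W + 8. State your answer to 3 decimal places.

0.949

Var(1.5W + 8) = (1.5)²·0.4 = 0.9
SD(1.5W + 8) = √0.9 ≈ 0.949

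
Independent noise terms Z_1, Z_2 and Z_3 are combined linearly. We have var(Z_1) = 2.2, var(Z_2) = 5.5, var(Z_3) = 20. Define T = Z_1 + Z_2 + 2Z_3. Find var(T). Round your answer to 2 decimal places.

By independence, var(T) = (1)²var(Z_1) + (1)²var(Z_2) + (2)²var(Z_3)
= (1)²·2.2 + (1)²·5.5 + (2)²·20 = 87.7

87.70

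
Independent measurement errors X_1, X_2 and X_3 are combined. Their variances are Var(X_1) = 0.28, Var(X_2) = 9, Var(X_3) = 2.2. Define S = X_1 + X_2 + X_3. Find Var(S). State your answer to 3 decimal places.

By independence, Var(S) = (1)²Var(X_1) + (1)²Var(X_2) + (1)²Var(X_3)
= (1)²·0.28 + (1)²·9 + (1)²·2.2 = 11.48

11.480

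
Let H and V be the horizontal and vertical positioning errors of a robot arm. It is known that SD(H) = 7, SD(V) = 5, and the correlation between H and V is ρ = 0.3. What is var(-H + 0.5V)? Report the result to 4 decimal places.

var(H) = (7)² = 49;  var(V) = (5)² = 25
Cov(H,V) = ρ·SD(H)·SD(V) = 0.3·7·5 = 10.5
var(-H + 0.5V) = (-1)²·var(H) + (0.5)²·var(V) + 2·(-1)·(0.5)·Cov(H,V)
= 1·49 + 0.25·25 + -1·10.5 = 44.75

44.7500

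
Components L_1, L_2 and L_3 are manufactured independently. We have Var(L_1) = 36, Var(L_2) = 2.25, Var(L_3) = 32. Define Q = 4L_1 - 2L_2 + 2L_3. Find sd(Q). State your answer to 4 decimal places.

26.7021

By independence, Var(Q) = (4)²Var(L_1) + (-2)²Var(L_2) + (2)²Var(L_3)
= (4)²·36 + (-2)²·2.25 + (2)²·32 = 713
sd(Q) = √713 ≈ 26.7021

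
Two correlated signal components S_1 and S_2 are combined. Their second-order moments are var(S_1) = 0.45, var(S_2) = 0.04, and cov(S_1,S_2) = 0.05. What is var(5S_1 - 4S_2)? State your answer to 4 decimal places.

var(5S_1 - 4S_2) = (5)²·var(S_1) + (-4)²·var(S_2) + 2·(5)·(-4)·cov(S_1,S_2)
= 25·0.45 + 16·0.04 + -40·0.05 = 9.89

9.8900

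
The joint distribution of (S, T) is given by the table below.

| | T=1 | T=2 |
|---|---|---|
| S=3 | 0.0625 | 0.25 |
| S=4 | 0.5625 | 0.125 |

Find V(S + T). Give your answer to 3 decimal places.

E[S] = 3.6875,  E[T] = 1.375,  E[ST] = 4.9375
V(S) = 13.8125 − (3.6875)² = 0.21484375;  V(T) = 2.125 − (1.375)² = 0.234375
Cov(S,T) = 4.9375 − (3.6875)(1.375) = -0.1328125
V(S + T) = (1)²·0.21484375 + (1)²·0.234375 + 2·(1)·(1)·-0.1328125 = 0.18359375

0.184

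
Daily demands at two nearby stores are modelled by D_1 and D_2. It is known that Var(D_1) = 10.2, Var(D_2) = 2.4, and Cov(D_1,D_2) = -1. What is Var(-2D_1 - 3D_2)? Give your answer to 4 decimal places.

50.4000

Var(-2D_1 - 3D_2) = (-2)²·Var(D_1) + (-3)²·Var(D_2) + 2·(-2)·(-3)·Cov(D_1,D_2)
= 4·10.2 + 9·2.4 + 12·-1 = 50.4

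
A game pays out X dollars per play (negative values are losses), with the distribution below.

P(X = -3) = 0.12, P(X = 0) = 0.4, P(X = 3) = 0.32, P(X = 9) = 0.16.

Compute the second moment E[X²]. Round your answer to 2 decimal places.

16.92

E[X²] = (-3)²(0.12) + (0)²(0.4) + (3)²(0.32) + (9)²(0.16) = 16.92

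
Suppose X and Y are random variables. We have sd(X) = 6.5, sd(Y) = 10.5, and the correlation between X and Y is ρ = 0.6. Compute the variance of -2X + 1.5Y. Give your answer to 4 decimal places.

171.3625

var(X) = (6.5)² = 42.25;  var(Y) = (10.5)² = 110.25
Cov(X,Y) = ρ·sd(X)·sd(Y) = 0.6·6.5·10.5 = 40.95
var(-2X + 1.5Y) = (-2)²·var(X) + (1.5)²·var(Y) + 2·(-2)·(1.5)·Cov(X,Y)
= 4·42.25 + 2.25·110.25 + -6·40.95 = 171.3625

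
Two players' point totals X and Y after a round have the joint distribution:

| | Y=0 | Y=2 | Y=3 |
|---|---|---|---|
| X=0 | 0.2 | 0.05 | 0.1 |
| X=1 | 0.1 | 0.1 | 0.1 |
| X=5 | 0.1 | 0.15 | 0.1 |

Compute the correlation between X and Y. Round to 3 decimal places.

E[X] = 2.05,  E[Y] = 1.5
E[XY] = 3.5
Cov(X,Y) = E[XY] − E[X]E[Y] = 3.5 − (2.05)(1.5) = 0.425
var(X) = 4.8475,  var(Y) = 1.65
ρ = 0.425 / √(4.8475·1.65) ≈ 0.150

0.150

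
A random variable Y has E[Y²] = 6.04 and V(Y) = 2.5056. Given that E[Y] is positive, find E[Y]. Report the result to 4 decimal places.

1.8800

(E[Y])² = E[Y²] − V(Y) = 6.04 − 2.5056 = 3.5344
E[Y] = √3.5344 = 1.88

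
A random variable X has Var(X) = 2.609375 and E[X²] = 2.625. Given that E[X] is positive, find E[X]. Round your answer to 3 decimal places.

(E[X])² = E[X²] − Var(X) = 2.625 − 2.609375 = 0.015625
E[X] = √0.015625 = 0.125

0.125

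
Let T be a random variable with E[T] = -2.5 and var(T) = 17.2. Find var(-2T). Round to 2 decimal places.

68.80

var(-2T) = (-2)²·var(T) = 4·17.2 = 68.8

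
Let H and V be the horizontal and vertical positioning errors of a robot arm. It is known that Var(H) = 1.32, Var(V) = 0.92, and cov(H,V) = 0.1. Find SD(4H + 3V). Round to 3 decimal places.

Var(4H + 3V) = (4)²·Var(H) + (3)²·Var(V) + 2·(4)·(3)·cov(H,V)
= 16·1.32 + 9·0.92 + 24·0.1 = 31.8
SD(4H + 3V) = √31.8 ≈ 5.639

5.639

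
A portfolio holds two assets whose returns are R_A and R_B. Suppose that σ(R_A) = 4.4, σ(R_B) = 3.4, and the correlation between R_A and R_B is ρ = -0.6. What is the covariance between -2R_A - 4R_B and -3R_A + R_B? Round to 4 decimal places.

Var(R_A) = (4.4)² = 19.36;  Var(R_B) = (3.4)² = 11.56
cov(R_A,R_B) = ρ·σ(R_A)·σ(R_B) = -0.6·4.4·3.4 = -8.976
cov(-2R_A - 4R_B, -3R_A + R_B) = (-2)(-3)Var(R_A) + (-4)(1)Var(R_B) + [(-2)(1) + (-4)(-3)]cov(R_A,R_B)
= 6·19.36 + -4·11.56 + 10·-8.976 = -19.84

-19.8400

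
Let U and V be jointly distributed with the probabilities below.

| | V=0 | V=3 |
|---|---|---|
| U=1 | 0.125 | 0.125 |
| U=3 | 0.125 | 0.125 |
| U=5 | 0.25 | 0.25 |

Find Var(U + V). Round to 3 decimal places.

E[U] = 3.5,  E[V] = 1.5,  E[UV] = 5.25
Var(U) = 15 − (3.5)² = 2.75;  Var(V) = 4.5 − (1.5)² = 2.25
cov(U,V) = 5.25 − (3.5)(1.5) = 0
Var(U + V) = (1)²·2.75 + (1)²·2.25 + 2·(1)·(1)·0 = 5

5.000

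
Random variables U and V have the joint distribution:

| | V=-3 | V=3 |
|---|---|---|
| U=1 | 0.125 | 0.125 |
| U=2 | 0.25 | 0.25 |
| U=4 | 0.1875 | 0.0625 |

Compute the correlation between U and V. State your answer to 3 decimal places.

-0.202

E[U] = 2.25,  E[V] = -0.375
E[UV] = -1.5
Cov(U,V) = E[UV] − E[U]E[V] = -1.5 − (2.25)(-0.375) = -0.65625
Var(U) = 1.1875,  Var(V) = 8.859375
ρ = -0.65625 / √(1.1875·8.859375) ≈ -0.202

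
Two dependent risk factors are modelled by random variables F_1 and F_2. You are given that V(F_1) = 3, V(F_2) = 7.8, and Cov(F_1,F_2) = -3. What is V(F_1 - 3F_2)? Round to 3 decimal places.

91.200

V(F_1 - 3F_2) = (1)²·V(F_1) + (-3)²·V(F_2) + 2·(1)·(-3)·Cov(F_1,F_2)
= 1·3 + 9·7.8 + -6·-3 = 91.2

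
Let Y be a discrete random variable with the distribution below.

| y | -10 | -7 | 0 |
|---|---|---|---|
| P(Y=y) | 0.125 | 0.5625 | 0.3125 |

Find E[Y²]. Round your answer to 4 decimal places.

40.0625

E[Y²] = (-10)²(0.125) + (-7)²(0.5625) + (0)²(0.3125) = 40.0625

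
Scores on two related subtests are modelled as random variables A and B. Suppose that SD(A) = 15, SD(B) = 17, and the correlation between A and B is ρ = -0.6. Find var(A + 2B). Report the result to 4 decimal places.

769.0000

var(A) = (15)² = 225;  var(B) = (17)² = 289
Cov(A,B) = ρ·SD(A)·SD(B) = -0.6·15·17 = -153
var(A + 2B) = (1)²·var(A) + (2)²·var(B) + 2·(1)·(2)·Cov(A,B)
= 1·225 + 4·289 + 4·-153 = 769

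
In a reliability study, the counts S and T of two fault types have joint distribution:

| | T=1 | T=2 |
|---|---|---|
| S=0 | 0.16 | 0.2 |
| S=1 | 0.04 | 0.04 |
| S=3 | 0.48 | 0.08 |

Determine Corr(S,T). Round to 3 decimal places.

E[S] = 1.76,  E[T] = 1.32
E[ST] = 2.04
Cov(S,T) = E[ST] − E[S]E[T] = 2.04 − (1.76)(1.32) = -0.2832
var(S) = 2.0224,  var(T) = 0.2176
ρ = -0.2832 / √(2.0224·0.2176) ≈ -0.427

-0.427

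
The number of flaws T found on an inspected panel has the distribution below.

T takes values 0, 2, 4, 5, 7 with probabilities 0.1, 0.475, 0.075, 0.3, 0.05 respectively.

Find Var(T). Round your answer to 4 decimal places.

3.4400

E[T] = (0)(0.1) + (2)(0.475) + (4)(0.075) + (5)(0.3) + (7)(0.05) = 3.1
E[T²] = (0)²(0.1) + (2)²(0.475) + (4)²(0.075) + (5)²(0.3) + (7)²(0.05) = 13.05
Var(T) = E[T²] − (E[T])² = 13.05 − (3.1)² = 3.44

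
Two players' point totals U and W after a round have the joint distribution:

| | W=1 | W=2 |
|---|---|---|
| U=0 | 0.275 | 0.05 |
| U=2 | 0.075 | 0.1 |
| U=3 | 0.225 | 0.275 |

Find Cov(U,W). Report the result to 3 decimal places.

0.239

E[U] = 1.85,  E[W] = 1.425
E[UW] = 2.875
Cov(U,W) = E[UW] − E[U]E[W] = 2.875 − (1.85)(1.425) = 0.23875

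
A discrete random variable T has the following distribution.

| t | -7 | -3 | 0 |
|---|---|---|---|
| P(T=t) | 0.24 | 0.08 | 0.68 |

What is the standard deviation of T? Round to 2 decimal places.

2.97

E[T] = (-7)(0.24) + (-3)(0.08) + (0)(0.68) = -1.92
E[T²] = (-7)²(0.24) + (-3)²(0.08) + (0)²(0.68) = 12.48
V(T) = E[T²] − (E[T])² = 12.48 − (-1.92)² = 8.7936
sd(T) = √8.7936 ≈ 2.97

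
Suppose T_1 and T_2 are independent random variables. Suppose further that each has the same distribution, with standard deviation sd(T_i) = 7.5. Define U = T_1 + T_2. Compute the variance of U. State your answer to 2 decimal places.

Var(T_i) = (7.5)² = 56.25
By independence, Var(U) = (1)²Var(T_1) + (1)²Var(T_2)
= (1)²·56.25 + (1)²·56.25 = 112.5

112.50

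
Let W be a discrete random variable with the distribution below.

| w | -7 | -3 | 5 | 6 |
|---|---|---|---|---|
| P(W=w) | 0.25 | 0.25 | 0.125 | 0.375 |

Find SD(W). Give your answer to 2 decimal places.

5.57

E[W] = (-7)(0.25) + (-3)(0.25) + (5)(0.125) + (6)(0.375) = 0.375
E[W²] = (-7)²(0.25) + (-3)²(0.25) + (5)²(0.125) + (6)²(0.375) = 31.125
var(W) = E[W²] − (E[W])² = 31.125 − (0.375)² = 30.984375
SD(W) = √30.984375 ≈ 5.57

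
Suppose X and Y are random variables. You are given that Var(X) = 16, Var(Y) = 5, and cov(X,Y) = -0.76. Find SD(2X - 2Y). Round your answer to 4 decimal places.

9.4910

Var(2X - 2Y) = (2)²·Var(X) + (-2)²·Var(Y) + 2·(2)·(-2)·cov(X,Y)
= 4·16 + 4·5 + -8·-0.76 = 90.08
SD(2X - 2Y) = √90.08 ≈ 9.4910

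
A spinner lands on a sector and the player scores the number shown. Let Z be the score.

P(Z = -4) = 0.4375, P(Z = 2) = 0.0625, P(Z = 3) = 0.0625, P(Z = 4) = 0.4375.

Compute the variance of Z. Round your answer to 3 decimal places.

14.715

E[Z] = (-4)(0.4375) + (2)(0.0625) + (3)(0.0625) + (4)(0.4375) = 0.3125
E[Z²] = (-4)²(0.4375) + (2)²(0.0625) + (3)²(0.0625) + (4)²(0.4375) = 14.8125
var(Z) = E[Z²] − (E[Z])² = 14.8125 − (0.3125)² = 14.71484375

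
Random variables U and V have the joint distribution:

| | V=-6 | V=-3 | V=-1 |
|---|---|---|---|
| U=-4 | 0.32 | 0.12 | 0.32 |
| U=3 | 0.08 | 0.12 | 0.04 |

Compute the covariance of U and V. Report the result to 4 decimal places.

E[U] = -2.32,  E[V] = -3.48
E[UV] = 7.76
Cov(U,V) = E[UV] − E[U]E[V] = 7.76 − (-2.32)(-3.48) = -0.3136

-0.3136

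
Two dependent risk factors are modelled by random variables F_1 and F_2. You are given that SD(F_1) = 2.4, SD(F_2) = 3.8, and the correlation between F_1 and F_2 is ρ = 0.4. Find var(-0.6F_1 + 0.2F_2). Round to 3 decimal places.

1.776

var(F_1) = (2.4)² = 5.76;  var(F_2) = (3.8)² = 14.44
Cov(F_1,F_2) = ρ·SD(F_1)·SD(F_2) = 0.4·2.4·3.8 = 3.648
var(-0.6F_1 + 0.2F_2) = (-0.6)²·var(F_1) + (0.2)²·var(F_2) + 2·(-0.6)·(0.2)·Cov(F_1,F_2)
= 0.36·5.76 + 0.04·14.44 + -0.24·3.648 = 1.77568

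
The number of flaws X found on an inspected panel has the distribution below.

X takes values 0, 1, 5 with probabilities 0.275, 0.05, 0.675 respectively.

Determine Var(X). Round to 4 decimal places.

E[X] = (0)(0.275) + (1)(0.05) + (5)(0.675) = 3.425
E[X²] = (0)²(0.275) + (1)²(0.05) + (5)²(0.675) = 16.925
Var(X) = E[X²] − (E[X])² = 16.925 − (3.425)² = 5.194375

5.1944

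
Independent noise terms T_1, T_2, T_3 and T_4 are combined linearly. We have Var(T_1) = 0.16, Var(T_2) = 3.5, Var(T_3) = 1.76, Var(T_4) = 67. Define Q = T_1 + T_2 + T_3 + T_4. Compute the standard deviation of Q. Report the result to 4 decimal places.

By independence, Var(Q) = (1)²Var(T_1) + (1)²Var(T_2) + (1)²Var(T_3) + (1)²Var(T_4)
= (1)²·0.16 + (1)²·3.5 + (1)²·1.76 + (1)²·67 = 72.42
σ(Q) = √72.42 ≈ 8.5100

8.5100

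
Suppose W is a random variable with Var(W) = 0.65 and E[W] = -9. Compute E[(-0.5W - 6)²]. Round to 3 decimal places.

E[-0.5W - 6] = -0.5·-9 − 6 = -1.5
Var(-0.5W - 6) = (-0.5)²·0.65 = 0.1625
E[(-0.5W - 6)²] = Var((-0.5W - 6)) + (E[(-0.5W - 6)])² = 0.1625 + (-1.5)² = 2.4125

2.413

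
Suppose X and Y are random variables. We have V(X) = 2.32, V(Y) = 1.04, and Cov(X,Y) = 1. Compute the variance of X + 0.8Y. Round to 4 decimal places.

V(X + 0.8Y) = (1)²·V(X) + (0.8)²·V(Y) + 2·(1)·(0.8)·Cov(X,Y)
= 1·2.32 + 0.64·1.04 + 1.6·1 = 4.5856

4.5856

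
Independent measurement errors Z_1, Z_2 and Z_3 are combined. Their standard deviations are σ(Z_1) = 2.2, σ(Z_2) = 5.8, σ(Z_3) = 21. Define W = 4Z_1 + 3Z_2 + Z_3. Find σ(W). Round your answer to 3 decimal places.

28.657

Var(Z_1) = 4.84, Var(Z_2) = 33.64, Var(Z_3) = 441
By independence, Var(W) = (4)²Var(Z_1) + (3)²Var(Z_2) + (1)²Var(Z_3)
= (4)²·4.84 + (3)²·33.64 + (1)²·441 = 821.2
σ(W) = √821.2 ≈ 28.657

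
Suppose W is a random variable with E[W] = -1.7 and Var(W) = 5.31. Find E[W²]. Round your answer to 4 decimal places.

E[W²] = Var(W) + (E[W])² = 5.31 + (-1.7)² = 8.2

8.2000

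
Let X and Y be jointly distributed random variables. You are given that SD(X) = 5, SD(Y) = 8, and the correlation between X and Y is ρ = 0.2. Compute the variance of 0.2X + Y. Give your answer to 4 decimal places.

var(X) = (5)² = 25;  var(Y) = (8)² = 64
cov(X,Y) = ρ·SD(X)·SD(Y) = 0.2·5·8 = 8
var(0.2X + Y) = (0.2)²·var(X) + (1)²·var(Y) + 2·(0.2)·(1)·cov(X,Y)
= 0.04·25 + 1·64 + 0.4·8 = 68.2

68.2000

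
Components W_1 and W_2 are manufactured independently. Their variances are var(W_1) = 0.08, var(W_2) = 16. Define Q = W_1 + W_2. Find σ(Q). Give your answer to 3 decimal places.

By independence, var(Q) = (1)²var(W_1) + (1)²var(W_2)
= (1)²·0.08 + (1)²·16 = 16.08
σ(Q) = √16.08 ≈ 4.010

4.010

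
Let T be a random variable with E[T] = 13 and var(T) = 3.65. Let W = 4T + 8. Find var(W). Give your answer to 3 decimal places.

var(4T + 8) = (4)²·var(T) = 16·3.65 = 58.4

58.400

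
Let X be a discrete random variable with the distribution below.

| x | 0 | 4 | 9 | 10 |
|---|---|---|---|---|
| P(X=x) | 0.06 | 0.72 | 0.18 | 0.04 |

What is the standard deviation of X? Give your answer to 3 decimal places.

2.468

E[X] = (0)(0.06) + (4)(0.72) + (9)(0.18) + (10)(0.04) = 4.9
E[X²] = (0)²(0.06) + (4)²(0.72) + (9)²(0.18) + (10)²(0.04) = 30.1
Var(X) = E[X²] − (E[X])² = 30.1 − (4.9)² = 6.09
sd(X) = √6.09 ≈ 2.468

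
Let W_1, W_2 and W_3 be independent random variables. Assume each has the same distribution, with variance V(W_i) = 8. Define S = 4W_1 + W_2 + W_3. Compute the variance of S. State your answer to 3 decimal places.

By independence, V(S) = (4)²V(W_1) + (1)²V(W_2) + (1)²V(W_3)
= (4)²·8 + (1)²·8 + (1)²·8 = 144

144.000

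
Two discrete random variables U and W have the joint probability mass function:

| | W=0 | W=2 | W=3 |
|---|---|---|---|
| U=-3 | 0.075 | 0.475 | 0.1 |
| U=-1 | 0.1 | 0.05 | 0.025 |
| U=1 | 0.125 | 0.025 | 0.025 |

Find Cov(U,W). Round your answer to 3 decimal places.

-0.778

E[U] = -1.95,  E[W] = 1.55
E[UW] = -3.8
Cov(U,W) = E[UW] − E[U]E[W] = -3.8 − (-1.95)(1.55) = -0.7775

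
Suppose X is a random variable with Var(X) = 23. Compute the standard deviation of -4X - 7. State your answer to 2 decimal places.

Var(-4X - 7) = (-4)²·23 = 368
σ(-4X - 7) = √368 ≈ 19.18

19.18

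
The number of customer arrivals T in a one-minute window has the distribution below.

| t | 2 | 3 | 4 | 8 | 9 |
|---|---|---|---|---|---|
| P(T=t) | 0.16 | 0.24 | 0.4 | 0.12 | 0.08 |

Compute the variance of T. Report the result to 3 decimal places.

4.698

E[T] = (2)(0.16) + (3)(0.24) + (4)(0.4) + (8)(0.12) + (9)(0.08) = 4.32
E[T²] = (2)²(0.16) + (3)²(0.24) + (4)²(0.4) + (8)²(0.12) + (9)²(0.08) = 23.36
Var(T) = E[T²] − (E[T])² = 23.36 − (4.32)² = 4.6976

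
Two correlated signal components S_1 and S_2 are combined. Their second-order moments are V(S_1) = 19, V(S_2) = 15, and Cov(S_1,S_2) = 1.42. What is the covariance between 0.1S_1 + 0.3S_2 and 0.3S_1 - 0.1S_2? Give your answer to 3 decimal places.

Cov(0.1S_1 + 0.3S_2, 0.3S_1 - 0.1S_2) = (0.1)(0.3)V(S_1) + (0.3)(-0.1)V(S_2) + [(0.1)(-0.1) + (0.3)(0.3)]Cov(S_1,S_2)
= 0.03·19 + -0.03·15 + 0.08·1.42 = 0.2336

0.234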